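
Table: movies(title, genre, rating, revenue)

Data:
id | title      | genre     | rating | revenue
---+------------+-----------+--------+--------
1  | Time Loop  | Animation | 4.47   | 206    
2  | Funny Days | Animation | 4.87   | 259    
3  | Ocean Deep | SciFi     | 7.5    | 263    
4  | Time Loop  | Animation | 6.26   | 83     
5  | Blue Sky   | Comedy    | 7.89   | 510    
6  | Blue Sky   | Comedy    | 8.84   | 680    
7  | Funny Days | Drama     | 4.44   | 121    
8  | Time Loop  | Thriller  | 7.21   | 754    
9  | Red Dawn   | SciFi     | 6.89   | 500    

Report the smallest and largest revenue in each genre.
SELECT genre, MIN(revenue), MAX(revenue)
FROM movies
GROUP BY genre

Result:
  Animation: min=83, max=259
  Comedy: min=510, max=680
  Drama: min=121, max=121
  SciFi: min=263, max=500
  Thriller: min=754, max=754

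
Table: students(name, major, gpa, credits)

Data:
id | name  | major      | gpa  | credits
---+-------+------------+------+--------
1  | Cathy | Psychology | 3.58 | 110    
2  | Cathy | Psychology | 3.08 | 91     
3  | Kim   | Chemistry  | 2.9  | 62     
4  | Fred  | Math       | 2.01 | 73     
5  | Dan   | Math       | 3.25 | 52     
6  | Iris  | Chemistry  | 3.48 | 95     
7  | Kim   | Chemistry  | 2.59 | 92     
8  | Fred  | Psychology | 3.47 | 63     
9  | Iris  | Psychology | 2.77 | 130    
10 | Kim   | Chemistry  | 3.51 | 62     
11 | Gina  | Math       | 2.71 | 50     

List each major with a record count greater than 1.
SELECT major, COUNT(*) as cnt
FROM students
GROUP BY major
HAVING COUNT(*) > 1

Result:
  Chemistry: 4
  Math: 3
  Psychology: 4

Note: HAVING filters groups after aggregation, WHERE filters rows before.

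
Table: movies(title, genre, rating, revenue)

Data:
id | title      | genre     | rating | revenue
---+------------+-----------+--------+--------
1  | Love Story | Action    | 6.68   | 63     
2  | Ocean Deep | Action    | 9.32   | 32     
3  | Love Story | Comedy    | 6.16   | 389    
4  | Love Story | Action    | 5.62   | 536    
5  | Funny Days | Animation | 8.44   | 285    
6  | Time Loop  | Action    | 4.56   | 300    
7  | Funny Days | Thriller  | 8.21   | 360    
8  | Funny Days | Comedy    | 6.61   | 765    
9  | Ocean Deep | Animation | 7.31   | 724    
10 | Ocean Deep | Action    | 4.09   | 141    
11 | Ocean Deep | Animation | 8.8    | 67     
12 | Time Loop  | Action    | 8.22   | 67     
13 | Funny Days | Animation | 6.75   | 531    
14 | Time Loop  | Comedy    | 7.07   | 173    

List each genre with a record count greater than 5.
SELECT genre, COUNT(*) as cnt
FROM movies
GROUP BY genre
HAVING COUNT(*) > 5

Result:
  Action: 6

Note: HAVING filters groups after aggregation, WHERE filters rows before.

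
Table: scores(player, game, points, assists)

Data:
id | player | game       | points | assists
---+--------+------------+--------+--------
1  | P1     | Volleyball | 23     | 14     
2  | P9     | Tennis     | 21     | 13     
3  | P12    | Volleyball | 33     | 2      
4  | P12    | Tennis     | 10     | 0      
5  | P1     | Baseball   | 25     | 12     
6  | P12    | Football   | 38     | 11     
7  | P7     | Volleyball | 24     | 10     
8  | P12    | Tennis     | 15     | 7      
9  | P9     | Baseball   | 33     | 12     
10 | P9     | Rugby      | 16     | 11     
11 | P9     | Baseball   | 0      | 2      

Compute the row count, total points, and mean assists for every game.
SELECT game,
       COUNT(*) as cnt,
       SUM(points) as total_points,
       AVG(assists) as avg_assists
FROM scores
GROUP BY game

Result:
  Baseball: 3 records, 58 total points, 8.67 avg assists
  Football: 1 records, 38 total points, 11.00 avg assists
  Rugby: 1 records, 16 total points, 11.00 avg assists
  Tennis: 3 records, 46 total points, 6.67 avg assists
  Volleyball: 3 records, 80 total points, 8.67 avg assists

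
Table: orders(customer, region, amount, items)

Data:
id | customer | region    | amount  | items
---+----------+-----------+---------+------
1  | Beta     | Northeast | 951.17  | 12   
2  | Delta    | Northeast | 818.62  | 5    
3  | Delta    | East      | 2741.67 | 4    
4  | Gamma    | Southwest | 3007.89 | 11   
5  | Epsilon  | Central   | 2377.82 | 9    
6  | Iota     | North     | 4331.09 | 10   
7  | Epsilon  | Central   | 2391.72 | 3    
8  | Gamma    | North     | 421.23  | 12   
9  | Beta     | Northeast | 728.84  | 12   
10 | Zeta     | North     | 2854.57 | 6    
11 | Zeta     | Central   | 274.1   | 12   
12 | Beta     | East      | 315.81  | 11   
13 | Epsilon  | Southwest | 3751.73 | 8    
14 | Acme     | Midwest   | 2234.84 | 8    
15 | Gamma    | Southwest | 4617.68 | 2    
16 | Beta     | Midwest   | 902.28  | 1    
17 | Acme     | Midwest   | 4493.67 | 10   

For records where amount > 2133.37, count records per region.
SELECT region, COUNT(*)
FROM orders
WHERE amount > 2133.37
GROUP BY region

Note: WHERE filters rows before grouping.

Result:
  Central: 2
  East: 1
  Midwest: 2
  North: 2
  Southwest: 3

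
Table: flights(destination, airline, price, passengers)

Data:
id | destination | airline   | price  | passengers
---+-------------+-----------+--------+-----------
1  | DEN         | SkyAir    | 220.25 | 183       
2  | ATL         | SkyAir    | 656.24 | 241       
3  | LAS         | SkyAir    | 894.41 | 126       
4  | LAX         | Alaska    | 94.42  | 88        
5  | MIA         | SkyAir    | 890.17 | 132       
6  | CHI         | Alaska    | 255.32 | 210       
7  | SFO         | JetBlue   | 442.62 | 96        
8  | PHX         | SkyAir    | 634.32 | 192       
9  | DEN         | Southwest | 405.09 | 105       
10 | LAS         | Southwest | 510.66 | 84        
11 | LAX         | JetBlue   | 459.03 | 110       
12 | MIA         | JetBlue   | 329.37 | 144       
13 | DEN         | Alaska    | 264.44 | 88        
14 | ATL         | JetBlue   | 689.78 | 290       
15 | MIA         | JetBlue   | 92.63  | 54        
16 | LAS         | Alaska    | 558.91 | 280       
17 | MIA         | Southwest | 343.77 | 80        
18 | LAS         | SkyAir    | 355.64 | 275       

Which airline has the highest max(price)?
SELECT airline, MAX(price) as val
FROM flights
GROUP BY airline
ORDER BY val DESC
LIMIT 1

Result: SkyAir with max(price) = 894.41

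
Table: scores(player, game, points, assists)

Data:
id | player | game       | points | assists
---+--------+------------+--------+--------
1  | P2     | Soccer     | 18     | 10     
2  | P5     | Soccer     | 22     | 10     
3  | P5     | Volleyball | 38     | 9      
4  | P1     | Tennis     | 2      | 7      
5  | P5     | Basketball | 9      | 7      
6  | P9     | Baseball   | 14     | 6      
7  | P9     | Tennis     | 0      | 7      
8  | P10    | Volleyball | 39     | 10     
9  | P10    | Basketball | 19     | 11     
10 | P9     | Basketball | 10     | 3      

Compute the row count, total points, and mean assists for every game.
SELECT game,
       COUNT(*) as cnt,
       SUM(points) as total_points,
       AVG(assists) as avg_assists
FROM scores
GROUP BY game

Result:
  Baseball: 1 records, 14 total points, 6.00 avg assists
  Basketball: 3 records, 38 total points, 7.00 avg assists
  Soccer: 2 records, 40 total points, 10.00 avg assists
  Tennis: 2 records, 2 total points, 7.00 avg assists
  Volleyball: 2 records, 77 total points, 9.50 avg assists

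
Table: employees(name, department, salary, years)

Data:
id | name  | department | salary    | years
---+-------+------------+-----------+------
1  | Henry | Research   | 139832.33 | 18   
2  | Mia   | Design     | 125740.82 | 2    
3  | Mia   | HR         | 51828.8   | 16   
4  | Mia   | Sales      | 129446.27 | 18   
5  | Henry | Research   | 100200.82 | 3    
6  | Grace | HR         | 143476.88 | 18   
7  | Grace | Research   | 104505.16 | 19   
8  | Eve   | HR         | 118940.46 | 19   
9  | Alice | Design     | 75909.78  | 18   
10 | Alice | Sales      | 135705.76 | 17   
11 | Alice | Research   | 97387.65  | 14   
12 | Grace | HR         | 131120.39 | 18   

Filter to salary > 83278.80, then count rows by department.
SELECT department, COUNT(*)
FROM employees
WHERE salary > 83278.80
GROUP BY department

Note: WHERE filters rows before grouping.

Result:
  Design: 1
  HR: 3
  Research: 4
  Sales: 2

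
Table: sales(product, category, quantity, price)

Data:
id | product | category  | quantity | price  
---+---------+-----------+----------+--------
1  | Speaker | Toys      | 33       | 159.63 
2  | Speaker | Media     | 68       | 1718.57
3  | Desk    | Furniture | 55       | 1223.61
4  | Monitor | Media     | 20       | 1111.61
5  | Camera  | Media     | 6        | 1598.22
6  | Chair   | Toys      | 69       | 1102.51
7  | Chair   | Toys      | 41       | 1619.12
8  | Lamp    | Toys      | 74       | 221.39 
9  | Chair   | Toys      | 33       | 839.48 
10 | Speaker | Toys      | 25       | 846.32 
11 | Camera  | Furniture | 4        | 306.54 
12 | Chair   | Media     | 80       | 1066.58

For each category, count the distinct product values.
SELECT category, COUNT(DISTINCT product)
FROM sales
GROUP BY category

Result:
  Furniture: 2 distinct
  Media: 4 distinct
  Toys: 3 distinct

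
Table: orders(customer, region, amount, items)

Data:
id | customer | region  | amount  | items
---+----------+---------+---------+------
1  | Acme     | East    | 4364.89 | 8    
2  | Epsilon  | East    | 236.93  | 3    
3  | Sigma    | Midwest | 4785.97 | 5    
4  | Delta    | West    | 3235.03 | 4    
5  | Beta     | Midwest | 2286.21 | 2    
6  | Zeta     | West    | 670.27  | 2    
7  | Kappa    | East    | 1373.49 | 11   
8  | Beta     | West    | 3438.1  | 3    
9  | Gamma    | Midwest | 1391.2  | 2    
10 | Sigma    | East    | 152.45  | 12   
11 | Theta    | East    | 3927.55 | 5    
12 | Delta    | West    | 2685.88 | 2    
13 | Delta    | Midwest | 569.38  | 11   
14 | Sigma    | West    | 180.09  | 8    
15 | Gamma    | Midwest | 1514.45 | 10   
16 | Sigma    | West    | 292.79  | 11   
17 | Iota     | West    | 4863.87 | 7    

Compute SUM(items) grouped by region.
SELECT region, SUM(items) as result
FROM orders
GROUP BY region

Result:
  East: 39
  Midwest: 30
  West: 37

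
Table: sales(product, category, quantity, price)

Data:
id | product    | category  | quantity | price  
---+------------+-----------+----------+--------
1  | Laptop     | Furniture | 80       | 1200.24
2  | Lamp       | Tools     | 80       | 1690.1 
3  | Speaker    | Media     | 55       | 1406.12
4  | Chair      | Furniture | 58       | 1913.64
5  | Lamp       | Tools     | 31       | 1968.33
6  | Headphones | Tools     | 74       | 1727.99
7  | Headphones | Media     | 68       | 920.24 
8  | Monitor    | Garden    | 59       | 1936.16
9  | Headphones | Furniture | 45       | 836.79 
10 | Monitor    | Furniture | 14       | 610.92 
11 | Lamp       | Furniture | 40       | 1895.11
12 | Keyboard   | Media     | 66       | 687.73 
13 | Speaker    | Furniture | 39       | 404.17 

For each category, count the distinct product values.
SELECT category, COUNT(DISTINCT product)
FROM sales
GROUP BY category

Result:
  Furniture: 6 distinct
  Garden: 1 distinct
  Media: 3 distinct
  Tools: 2 distinct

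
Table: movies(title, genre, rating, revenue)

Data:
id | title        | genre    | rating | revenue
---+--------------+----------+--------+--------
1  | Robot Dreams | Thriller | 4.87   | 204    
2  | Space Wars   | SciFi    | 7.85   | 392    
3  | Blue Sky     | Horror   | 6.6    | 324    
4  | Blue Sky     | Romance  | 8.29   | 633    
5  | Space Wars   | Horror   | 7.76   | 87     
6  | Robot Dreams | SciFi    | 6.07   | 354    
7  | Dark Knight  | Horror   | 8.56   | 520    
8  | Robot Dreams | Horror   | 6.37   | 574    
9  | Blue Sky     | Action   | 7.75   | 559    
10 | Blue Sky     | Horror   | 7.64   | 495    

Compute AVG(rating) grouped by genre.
SELECT genre, AVG(rating) as result
FROM movies
GROUP BY genre

Result:
  Action: 7.75
  Horror: 7.39
  Romance: 8.29
  SciFi: 6.96
  Thriller: 4.87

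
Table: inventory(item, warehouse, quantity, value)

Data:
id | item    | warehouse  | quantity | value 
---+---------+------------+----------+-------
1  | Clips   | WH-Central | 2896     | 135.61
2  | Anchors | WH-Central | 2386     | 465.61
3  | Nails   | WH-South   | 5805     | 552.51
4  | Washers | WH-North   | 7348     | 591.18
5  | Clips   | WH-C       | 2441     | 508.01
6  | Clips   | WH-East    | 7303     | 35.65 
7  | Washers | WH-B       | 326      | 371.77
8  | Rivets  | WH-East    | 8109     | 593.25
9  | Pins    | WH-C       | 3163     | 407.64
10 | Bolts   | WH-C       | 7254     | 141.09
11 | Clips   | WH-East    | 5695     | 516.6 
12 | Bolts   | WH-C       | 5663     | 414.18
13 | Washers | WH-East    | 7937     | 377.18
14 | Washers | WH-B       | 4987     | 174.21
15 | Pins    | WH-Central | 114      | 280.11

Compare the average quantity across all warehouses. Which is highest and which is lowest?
SELECT warehouse, AVG(quantity)
FROM inventory
GROUP BY warehouse
ORDER BY AVG(quantity)

All groups:
  WH-Central: 1798.67
  WH-B: 2656.50
  WH-C: 4630.25
  WH-South: 5805.00
  WH-East: 7261.00
  WH-North: 7348.00

Highest: WH-North (7348.00)
Lowest: WH-Central (1798.67)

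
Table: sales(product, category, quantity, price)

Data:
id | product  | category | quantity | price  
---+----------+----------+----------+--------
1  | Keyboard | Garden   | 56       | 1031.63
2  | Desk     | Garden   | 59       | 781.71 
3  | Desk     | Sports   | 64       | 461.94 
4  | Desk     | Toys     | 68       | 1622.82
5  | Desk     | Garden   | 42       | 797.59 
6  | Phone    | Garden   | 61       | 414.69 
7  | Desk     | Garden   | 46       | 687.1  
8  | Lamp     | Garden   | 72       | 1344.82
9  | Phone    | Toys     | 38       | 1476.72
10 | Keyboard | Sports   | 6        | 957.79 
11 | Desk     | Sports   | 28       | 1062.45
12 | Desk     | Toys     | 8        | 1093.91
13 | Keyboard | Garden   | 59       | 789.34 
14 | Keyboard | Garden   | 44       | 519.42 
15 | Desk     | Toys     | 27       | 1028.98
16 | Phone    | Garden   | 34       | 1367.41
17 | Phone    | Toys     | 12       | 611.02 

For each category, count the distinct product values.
SELECT category, COUNT(DISTINCT product)
FROM sales
GROUP BY category

Result:
  Garden: 4 distinct
  Sports: 2 distinct
  Toys: 2 distinct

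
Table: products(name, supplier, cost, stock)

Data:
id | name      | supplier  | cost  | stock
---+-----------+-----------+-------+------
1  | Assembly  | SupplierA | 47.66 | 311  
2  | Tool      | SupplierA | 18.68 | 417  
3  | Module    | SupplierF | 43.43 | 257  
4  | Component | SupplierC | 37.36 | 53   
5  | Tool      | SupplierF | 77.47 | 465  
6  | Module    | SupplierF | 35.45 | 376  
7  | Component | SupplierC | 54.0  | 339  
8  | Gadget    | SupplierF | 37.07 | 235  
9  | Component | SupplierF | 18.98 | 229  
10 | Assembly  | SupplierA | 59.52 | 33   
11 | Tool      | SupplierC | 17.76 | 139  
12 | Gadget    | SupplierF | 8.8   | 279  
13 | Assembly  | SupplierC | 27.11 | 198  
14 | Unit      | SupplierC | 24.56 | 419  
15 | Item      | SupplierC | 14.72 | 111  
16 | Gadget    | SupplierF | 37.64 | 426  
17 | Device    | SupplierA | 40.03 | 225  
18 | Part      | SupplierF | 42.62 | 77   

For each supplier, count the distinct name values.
SELECT supplier, COUNT(DISTINCT name)
FROM products
GROUP BY supplier

Result:
  SupplierA: 3 distinct
  SupplierC: 5 distinct
  SupplierF: 5 distinct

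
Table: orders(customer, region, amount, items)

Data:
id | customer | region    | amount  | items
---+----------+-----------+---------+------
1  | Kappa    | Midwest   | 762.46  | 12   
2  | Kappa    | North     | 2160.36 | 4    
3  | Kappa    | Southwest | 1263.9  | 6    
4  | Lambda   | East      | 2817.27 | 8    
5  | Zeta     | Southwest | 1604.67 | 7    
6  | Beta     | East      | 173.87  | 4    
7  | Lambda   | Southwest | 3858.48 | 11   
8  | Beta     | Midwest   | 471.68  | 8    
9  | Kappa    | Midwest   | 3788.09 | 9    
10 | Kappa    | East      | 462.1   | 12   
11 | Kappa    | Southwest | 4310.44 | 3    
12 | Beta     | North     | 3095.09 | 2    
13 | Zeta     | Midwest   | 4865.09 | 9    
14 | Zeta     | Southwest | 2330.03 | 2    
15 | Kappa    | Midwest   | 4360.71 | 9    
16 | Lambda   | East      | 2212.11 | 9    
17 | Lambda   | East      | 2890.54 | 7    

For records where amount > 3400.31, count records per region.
SELECT region, COUNT(*)
FROM orders
WHERE amount > 3400.31
GROUP BY region

Note: WHERE filters rows before grouping.

Result:
  Midwest: 3
  Southwest: 2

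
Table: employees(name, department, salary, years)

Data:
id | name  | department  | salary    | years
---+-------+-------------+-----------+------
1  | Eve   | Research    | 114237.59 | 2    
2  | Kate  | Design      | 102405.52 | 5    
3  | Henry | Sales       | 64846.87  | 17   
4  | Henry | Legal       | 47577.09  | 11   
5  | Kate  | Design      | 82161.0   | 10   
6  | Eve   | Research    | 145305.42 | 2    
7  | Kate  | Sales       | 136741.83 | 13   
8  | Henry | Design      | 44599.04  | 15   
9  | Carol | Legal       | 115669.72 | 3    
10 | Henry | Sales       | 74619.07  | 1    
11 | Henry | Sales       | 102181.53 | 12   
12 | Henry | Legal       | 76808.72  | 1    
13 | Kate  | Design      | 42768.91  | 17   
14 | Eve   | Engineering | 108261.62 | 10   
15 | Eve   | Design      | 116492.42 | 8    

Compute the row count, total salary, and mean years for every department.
SELECT department,
       COUNT(*) as cnt,
       SUM(salary) as total_salary,
       AVG(years) as avg_years
FROM employees
GROUP BY department

Result:
  Design: 5 records, 388426.89 total salary, 11.00 avg years
  Engineering: 1 records, 108261.62 total salary, 10.00 avg years
  Legal: 3 records, 240055.53 total salary, 5.00 avg years
  Research: 2 records, 259543.01 total salary, 2.00 avg years
  Sales: 4 records, 378389.30 total salary, 10.75 avg years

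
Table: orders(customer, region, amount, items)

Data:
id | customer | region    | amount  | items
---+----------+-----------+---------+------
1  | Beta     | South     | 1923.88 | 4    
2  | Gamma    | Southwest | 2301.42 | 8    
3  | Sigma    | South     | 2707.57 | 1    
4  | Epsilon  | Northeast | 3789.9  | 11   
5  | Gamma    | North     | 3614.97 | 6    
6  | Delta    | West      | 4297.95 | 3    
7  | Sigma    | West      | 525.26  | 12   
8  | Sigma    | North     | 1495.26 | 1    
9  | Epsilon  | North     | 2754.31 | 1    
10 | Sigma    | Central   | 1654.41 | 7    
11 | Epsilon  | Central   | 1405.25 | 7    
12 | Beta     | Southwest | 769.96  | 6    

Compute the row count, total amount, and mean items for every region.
SELECT region,
       COUNT(*) as cnt,
       SUM(amount) as total_amount,
       AVG(items) as avg_items
FROM orders
GROUP BY region

Result:
  Central: 2 records, 3059.66 total amount, 7.00 avg items
  North: 3 records, 7864.54 total amount, 2.67 avg items
  Northeast: 1 records, 3789.90 total amount, 11.00 avg items
  South: 2 records, 4631.45 total amount, 2.50 avg items
  Southwest: 2 records, 3071.38 total amount, 7.00 avg items
  West: 2 records, 4823.21 total amount, 7.50 avg items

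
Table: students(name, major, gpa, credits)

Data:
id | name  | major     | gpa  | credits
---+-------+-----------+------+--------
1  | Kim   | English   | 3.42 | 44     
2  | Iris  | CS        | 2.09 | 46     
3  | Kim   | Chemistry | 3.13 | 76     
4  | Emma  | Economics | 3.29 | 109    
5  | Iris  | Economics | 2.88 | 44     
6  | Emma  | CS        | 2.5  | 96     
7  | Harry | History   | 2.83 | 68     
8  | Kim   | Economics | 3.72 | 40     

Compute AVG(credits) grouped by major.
SELECT major, AVG(credits) as result
FROM students
GROUP BY major

Result:
  CS: 71.00
  Chemistry: 76.00
  Economics: 64.33
  English: 44.00
  History: 68.00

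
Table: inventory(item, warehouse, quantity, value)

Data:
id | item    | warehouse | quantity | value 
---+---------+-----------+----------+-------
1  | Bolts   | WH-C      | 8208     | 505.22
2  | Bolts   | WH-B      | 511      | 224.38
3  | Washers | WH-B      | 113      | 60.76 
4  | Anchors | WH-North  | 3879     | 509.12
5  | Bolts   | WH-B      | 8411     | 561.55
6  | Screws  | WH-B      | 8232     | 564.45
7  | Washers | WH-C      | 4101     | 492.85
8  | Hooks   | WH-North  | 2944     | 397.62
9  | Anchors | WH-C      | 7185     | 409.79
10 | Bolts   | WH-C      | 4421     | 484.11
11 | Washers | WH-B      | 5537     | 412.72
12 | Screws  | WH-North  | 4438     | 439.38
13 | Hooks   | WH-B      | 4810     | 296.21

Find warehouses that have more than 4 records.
SELECT warehouse, COUNT(*) as cnt
FROM inventory
GROUP BY warehouse
HAVING COUNT(*) > 4

Result:
  WH-B: 6

Note: HAVING filters groups after aggregation, WHERE filters rows before.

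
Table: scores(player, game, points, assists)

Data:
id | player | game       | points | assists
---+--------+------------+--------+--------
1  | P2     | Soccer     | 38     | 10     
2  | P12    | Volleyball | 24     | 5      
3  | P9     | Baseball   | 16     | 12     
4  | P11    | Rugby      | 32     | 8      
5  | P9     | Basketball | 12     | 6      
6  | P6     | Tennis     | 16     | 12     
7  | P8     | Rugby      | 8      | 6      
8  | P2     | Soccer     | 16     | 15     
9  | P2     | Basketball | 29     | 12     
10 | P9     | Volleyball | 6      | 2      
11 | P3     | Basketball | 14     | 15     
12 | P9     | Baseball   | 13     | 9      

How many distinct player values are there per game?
SELECT game, COUNT(DISTINCT player)
FROM scores
GROUP BY game

Result:
  Baseball: 1 distinct
  Basketball: 3 distinct
  Rugby: 2 distinct
  Soccer: 1 distinct
  Tennis: 1 distinct
  Volleyball: 2 distinct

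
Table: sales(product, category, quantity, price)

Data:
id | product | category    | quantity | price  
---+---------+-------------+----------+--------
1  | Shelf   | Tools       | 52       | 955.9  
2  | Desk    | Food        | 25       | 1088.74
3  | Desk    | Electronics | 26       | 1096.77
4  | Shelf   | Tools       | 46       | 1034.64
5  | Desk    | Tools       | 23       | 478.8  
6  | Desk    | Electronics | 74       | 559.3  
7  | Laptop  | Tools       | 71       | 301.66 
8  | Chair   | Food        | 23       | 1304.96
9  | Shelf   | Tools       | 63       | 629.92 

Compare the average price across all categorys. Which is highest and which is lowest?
SELECT category, AVG(price)
FROM sales
GROUP BY category
ORDER BY AVG(price)

All groups:
  Tools: 680.18
  Electronics: 828.04
  Food: 1196.85

Highest: Food (1196.85)
Lowest: Tools (680.18)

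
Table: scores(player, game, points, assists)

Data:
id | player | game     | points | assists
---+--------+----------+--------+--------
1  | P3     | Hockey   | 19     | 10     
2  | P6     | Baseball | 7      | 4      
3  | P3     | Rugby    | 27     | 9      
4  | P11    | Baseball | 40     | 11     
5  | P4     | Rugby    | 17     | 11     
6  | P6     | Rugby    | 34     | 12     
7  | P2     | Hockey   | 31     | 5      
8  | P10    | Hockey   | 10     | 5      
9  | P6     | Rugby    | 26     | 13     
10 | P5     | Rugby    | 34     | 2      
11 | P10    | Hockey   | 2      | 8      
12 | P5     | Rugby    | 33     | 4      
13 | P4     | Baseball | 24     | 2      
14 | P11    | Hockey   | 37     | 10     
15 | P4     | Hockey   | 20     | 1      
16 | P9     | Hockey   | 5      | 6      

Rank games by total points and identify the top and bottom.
SELECT game, SUM(points)
FROM scores
GROUP BY game
ORDER BY SUM(points)

All groups:
  Baseball: 71
  Hockey: 124
  Rugby: 171

Highest: Rugby (171)
Lowest: Baseball (71)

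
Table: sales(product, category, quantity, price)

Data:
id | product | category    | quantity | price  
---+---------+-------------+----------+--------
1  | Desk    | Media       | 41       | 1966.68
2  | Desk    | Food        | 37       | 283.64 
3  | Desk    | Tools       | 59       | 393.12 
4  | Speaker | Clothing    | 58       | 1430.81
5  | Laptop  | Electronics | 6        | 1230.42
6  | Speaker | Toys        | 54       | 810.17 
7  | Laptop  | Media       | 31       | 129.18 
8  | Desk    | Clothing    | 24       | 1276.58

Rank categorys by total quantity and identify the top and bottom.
SELECT category, SUM(quantity)
FROM sales
GROUP BY category
ORDER BY SUM(quantity)

All groups:
  Electronics: 6
  Food: 37
  Toys: 54
  Tools: 59
  Media: 72
  Clothing: 82

Highest: Clothing (82)
Lowest: Electronics (6)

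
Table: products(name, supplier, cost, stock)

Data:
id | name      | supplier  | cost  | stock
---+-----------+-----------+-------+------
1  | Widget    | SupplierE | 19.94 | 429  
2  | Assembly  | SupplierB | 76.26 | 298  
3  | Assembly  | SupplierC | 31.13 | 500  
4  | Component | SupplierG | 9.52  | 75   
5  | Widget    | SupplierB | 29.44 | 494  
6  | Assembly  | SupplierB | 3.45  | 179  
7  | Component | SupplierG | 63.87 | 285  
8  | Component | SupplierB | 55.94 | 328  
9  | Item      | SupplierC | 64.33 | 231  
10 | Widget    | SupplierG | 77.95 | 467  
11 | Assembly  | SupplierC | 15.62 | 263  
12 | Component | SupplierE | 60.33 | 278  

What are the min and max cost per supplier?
SELECT supplier, MIN(cost), MAX(cost)
FROM products
GROUP BY supplier

Result:
  SupplierB: min=3.45, max=76.26
  SupplierC: min=15.62, max=64.33
  SupplierE: min=19.94, max=60.33
  SupplierG: min=9.52, max=77.95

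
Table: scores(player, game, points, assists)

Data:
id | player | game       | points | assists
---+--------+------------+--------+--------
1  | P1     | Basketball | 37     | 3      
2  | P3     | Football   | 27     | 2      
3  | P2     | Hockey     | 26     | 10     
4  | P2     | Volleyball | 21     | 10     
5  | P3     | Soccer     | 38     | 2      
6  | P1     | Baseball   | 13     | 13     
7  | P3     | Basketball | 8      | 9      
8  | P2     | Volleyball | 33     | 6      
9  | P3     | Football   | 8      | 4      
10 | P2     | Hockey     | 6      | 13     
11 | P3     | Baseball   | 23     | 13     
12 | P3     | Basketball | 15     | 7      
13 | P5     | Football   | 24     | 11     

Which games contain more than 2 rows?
SELECT game, COUNT(*) as cnt
FROM scores
GROUP BY game
HAVING COUNT(*) > 2

Result:
  Basketball: 3
  Football: 3

Note: HAVING filters groups after aggregation, WHERE filters rows before.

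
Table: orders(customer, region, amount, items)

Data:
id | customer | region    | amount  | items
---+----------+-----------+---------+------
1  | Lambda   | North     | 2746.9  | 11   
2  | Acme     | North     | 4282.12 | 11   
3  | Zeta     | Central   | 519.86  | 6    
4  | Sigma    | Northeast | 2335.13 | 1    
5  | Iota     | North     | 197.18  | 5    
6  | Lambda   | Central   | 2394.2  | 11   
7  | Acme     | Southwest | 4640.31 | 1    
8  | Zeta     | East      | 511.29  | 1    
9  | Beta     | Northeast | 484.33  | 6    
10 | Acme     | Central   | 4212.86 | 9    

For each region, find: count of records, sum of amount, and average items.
SELECT region,
       COUNT(*) as cnt,
       SUM(amount) as total_amount,
       AVG(items) as avg_items
FROM orders
GROUP BY region

Result:
  Central: 3 records, 7126.92 total amount, 8.67 avg items
  East: 1 records, 511.29 total amount, 1.00 avg items
  North: 3 records, 7226.20 total amount, 9.00 avg items
  Northeast: 2 records, 2819.46 total amount, 3.50 avg items
  Southwest: 1 records, 4640.31 total amount, 1.00 avg items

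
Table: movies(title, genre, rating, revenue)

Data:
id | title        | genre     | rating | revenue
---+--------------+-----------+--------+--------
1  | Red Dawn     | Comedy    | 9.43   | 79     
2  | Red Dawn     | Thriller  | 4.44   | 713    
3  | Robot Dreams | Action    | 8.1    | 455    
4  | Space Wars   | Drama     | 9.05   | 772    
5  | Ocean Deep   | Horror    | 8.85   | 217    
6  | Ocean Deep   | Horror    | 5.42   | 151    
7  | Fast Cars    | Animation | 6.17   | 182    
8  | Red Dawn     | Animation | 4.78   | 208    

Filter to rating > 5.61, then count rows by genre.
SELECT genre, COUNT(*)
FROM movies
WHERE rating > 5.61
GROUP BY genre

Note: WHERE filters rows before grouping.

Result:
  Action: 1
  Animation: 1
  Comedy: 1
  Drama: 1
  Horror: 1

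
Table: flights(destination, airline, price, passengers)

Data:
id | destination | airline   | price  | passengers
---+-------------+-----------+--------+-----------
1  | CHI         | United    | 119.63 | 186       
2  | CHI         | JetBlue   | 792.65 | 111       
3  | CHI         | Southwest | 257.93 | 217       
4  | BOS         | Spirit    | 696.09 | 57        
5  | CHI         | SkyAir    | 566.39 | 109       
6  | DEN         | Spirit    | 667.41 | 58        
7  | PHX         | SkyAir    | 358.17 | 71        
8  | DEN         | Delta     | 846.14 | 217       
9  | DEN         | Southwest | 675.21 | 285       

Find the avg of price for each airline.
SELECT airline, AVG(price) as result
FROM flights
GROUP BY airline

Result:
  Delta: 846.14
  JetBlue: 792.65
  SkyAir: 462.28
  Southwest: 466.57
  Spirit: 681.75
  United: 119.63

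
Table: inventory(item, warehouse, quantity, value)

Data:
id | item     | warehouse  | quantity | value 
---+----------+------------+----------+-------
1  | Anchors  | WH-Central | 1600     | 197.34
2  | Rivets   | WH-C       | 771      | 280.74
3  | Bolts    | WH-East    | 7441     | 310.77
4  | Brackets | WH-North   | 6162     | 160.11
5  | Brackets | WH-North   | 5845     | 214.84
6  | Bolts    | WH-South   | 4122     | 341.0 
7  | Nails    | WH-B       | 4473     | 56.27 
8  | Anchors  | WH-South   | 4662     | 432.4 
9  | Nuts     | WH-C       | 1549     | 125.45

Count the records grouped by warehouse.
SELECT warehouse, COUNT(*) as count
FROM inventory
GROUP BY warehouse

Result:
  WH-B: 1
  WH-C: 2
  WH-Central: 1
  WH-East: 1
  WH-North: 2
  WH-South: 2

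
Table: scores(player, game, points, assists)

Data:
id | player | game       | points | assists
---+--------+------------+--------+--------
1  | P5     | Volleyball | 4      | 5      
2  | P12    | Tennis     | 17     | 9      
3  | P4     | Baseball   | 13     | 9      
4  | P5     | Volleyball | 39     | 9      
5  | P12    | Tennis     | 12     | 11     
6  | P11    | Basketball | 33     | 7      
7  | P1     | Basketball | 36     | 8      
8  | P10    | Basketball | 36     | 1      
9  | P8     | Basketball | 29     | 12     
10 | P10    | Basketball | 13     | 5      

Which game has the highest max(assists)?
SELECT game, MAX(assists) as val
FROM scores
GROUP BY game
ORDER BY val DESC
LIMIT 1

Result: Basketball with max(assists) = 12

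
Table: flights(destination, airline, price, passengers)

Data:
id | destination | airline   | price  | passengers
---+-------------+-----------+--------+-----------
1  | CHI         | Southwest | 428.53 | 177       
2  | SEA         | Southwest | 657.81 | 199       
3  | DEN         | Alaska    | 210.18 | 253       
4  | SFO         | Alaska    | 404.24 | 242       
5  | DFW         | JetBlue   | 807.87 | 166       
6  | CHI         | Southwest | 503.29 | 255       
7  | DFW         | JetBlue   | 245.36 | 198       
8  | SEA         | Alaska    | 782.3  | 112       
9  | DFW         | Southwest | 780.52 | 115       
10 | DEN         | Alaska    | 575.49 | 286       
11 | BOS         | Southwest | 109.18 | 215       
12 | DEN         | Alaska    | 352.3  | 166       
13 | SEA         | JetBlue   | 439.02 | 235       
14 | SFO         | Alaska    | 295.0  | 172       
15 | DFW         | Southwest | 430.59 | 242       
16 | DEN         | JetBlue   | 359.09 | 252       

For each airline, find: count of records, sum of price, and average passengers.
SELECT airline,
       COUNT(*) as cnt,
       SUM(price) as total_price,
       AVG(passengers) as avg_passengers
FROM flights
GROUP BY airline

Result:
  Alaska: 6 records, 2619.51 total price, 205.17 avg passengers
  JetBlue: 4 records, 1851.34 total price, 212.75 avg passengers
  Southwest: 6 records, 2909.92 total price, 200.50 avg passengers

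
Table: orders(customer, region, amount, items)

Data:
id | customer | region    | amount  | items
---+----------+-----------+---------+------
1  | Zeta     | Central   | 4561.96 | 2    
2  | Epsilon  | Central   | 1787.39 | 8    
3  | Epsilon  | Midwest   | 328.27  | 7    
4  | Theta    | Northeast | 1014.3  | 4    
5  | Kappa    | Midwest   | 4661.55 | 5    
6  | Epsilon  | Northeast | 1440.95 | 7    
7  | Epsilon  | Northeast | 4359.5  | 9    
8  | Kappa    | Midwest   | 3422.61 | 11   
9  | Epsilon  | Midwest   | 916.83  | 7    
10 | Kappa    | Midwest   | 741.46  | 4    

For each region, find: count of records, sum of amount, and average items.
SELECT region,
       COUNT(*) as cnt,
       SUM(amount) as total_amount,
       AVG(items) as avg_items
FROM orders
GROUP BY region

Result:
  Central: 2 records, 6349.35 total amount, 5.00 avg items
  Midwest: 5 records, 10070.72 total amount, 6.80 avg items
  Northeast: 3 records, 6814.75 total amount, 6.67 avg items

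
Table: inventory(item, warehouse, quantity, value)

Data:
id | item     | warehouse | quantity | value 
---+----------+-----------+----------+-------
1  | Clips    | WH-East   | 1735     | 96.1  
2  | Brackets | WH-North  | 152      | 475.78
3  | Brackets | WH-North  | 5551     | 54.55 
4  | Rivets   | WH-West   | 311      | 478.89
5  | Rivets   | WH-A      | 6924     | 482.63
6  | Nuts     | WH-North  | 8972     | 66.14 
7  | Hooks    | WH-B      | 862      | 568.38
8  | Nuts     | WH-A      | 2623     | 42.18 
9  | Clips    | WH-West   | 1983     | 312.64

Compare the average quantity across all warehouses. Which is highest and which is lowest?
SELECT warehouse, AVG(quantity)
FROM inventory
GROUP BY warehouse
ORDER BY AVG(quantity)

All groups:
  WH-B: 862.00
  WH-West: 1147.00
  WH-East: 1735.00
  WH-A: 4773.50
  WH-North: 4891.67

Highest: WH-North (4891.67)
Lowest: WH-B (862.00)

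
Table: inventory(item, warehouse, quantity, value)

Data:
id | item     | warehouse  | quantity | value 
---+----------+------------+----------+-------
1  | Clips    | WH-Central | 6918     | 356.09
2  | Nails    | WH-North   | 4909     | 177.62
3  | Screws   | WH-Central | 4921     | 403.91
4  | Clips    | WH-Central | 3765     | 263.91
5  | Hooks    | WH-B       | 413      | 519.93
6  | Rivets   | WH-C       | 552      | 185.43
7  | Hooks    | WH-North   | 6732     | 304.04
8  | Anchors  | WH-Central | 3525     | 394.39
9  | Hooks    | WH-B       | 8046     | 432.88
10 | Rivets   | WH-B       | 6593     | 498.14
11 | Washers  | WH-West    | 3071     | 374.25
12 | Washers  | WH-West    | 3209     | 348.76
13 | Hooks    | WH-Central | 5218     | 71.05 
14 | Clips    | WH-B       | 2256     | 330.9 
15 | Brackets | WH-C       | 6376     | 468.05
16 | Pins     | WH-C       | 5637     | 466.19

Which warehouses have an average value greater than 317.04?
SELECT warehouse, AVG(value)
FROM inventory
GROUP BY warehouse
HAVING AVG(value) > 317.04

Result:
  WH-B: avg=445.46
  WH-C: avg=373.22
  WH-West: avg=361.51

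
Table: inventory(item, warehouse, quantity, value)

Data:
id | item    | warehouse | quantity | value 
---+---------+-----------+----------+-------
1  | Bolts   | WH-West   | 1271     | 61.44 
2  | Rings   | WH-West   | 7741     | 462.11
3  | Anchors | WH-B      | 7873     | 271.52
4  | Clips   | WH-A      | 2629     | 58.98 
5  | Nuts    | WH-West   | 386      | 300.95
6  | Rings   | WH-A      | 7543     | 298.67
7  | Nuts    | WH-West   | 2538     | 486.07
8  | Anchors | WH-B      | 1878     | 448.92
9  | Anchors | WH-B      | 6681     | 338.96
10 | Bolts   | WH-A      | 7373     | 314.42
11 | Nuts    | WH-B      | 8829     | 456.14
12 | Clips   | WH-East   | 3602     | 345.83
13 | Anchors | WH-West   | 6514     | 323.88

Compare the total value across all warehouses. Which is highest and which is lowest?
SELECT warehouse, SUM(value)
FROM inventory
GROUP BY warehouse
ORDER BY SUM(value)

All groups:
  WH-East: 345.83
  WH-A: 672.07
  WH-B: 1515.54
  WH-West: 1634.45

Highest: WH-West (1634.45)
Lowest: WH-East (345.83)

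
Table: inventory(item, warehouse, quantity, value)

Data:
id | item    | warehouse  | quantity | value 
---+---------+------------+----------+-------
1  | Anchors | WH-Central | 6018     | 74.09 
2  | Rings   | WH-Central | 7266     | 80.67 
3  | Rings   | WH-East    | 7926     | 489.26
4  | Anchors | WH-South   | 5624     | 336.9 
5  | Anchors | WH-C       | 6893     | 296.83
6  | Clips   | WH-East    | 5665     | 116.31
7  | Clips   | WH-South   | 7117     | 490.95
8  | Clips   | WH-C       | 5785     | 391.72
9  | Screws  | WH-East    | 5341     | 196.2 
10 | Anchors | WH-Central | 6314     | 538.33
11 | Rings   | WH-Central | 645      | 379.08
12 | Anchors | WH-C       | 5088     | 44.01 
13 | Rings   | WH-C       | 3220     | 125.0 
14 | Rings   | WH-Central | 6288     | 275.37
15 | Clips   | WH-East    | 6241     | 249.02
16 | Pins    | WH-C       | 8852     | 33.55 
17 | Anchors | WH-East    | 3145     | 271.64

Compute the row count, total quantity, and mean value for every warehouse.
SELECT warehouse,
       COUNT(*) as cnt,
       SUM(quantity) as total_quantity,
       AVG(value) as avg_value
FROM inventory
GROUP BY warehouse

Result:
  WH-C: 5 records, 29838 total quantity, 178.22 avg value
  WH-Central: 5 records, 26531 total quantity, 269.51 avg value
  WH-East: 5 records, 28318 total quantity, 264.49 avg value
  WH-South: 2 records, 12741 total quantity, 413.93 avg value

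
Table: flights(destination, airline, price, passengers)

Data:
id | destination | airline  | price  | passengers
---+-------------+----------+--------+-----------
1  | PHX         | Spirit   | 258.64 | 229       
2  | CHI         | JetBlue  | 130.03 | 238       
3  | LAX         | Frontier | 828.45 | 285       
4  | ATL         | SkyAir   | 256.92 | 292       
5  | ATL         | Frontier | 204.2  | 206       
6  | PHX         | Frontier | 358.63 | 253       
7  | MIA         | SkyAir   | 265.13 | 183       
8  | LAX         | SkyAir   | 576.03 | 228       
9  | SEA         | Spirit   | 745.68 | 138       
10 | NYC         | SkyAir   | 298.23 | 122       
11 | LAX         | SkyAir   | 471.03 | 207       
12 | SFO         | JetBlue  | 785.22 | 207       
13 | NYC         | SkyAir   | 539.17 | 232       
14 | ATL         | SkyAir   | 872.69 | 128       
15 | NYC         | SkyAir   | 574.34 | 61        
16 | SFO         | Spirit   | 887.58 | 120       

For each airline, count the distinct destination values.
SELECT airline, COUNT(DISTINCT destination)
FROM flights
GROUP BY airline

Result:
  Frontier: 3 distinct
  JetBlue: 2 distinct
  SkyAir: 4 distinct
  Spirit: 3 distinct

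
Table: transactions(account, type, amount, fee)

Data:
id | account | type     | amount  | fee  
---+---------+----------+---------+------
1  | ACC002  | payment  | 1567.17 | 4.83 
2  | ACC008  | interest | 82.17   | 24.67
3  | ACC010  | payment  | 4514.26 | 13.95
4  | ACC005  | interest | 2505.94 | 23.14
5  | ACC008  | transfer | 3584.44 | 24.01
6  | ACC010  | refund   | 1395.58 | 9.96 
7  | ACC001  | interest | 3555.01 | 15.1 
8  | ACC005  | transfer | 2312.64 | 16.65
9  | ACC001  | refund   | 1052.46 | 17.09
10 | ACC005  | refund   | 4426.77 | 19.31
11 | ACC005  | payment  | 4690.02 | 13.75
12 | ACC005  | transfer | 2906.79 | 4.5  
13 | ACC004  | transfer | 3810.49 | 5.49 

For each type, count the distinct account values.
SELECT type, COUNT(DISTINCT account)
FROM transactions
GROUP BY type

Result:
  interest: 3 distinct
  payment: 3 distinct
  refund: 3 distinct
  transfer: 3 distinct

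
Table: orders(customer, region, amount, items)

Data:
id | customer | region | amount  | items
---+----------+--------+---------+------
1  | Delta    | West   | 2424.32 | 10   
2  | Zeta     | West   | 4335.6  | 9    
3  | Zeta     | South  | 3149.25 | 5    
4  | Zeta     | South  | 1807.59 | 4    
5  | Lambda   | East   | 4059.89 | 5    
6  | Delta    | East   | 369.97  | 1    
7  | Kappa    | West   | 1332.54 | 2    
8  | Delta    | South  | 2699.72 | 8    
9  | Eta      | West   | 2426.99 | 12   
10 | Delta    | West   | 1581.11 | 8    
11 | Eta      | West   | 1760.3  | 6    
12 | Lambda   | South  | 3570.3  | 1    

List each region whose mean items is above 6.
SELECT region, AVG(items)
FROM orders
GROUP BY region
HAVING AVG(items) > 6

Result:
  West: avg=7.83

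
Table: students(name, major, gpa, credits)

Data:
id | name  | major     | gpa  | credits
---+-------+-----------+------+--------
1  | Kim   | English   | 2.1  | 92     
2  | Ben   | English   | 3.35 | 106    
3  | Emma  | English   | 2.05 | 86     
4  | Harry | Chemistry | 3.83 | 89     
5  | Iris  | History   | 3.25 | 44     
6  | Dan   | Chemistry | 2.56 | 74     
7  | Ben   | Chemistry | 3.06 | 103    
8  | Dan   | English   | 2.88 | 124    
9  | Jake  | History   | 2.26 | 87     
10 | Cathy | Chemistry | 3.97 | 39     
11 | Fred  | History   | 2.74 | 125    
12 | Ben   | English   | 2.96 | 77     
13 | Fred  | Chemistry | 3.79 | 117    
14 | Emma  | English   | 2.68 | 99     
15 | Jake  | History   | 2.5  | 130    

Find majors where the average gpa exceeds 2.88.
SELECT major, AVG(gpa)
FROM students
GROUP BY major
HAVING AVG(gpa) > 2.88

Result:
  Chemistry: avg=3.44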